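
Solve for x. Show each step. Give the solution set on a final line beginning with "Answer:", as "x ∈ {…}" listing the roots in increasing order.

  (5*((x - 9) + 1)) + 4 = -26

Step 1. [(5*((x - 9) + 1)) + 4 = -26] +4 is outermost — subtract 4 both sides, so sub: 5*((x - 9) + 1) = -30.
Step 2. [5*((x - 9) + 1) = -30] leading coefficient 5: divide by 5 ⇒ div: (x - 9) + 1 = -6.
Step 3. [(x - 9) + 1 = -6] +1 is outermost — subtract 1 both sides ⇒ sub: x - 9 = -7.
Step 4. [x - 9 = -7] the outer -9 inverts by adding 9 ⇒ sub: x = 2.

Answer: x ∈ {2}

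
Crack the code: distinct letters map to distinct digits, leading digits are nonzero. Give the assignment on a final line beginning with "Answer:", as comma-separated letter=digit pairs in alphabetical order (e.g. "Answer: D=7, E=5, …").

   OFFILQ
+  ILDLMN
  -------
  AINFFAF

Step 1. [col 1: Q + N ≡ F (mod 10)] F=8 is one option consistent with column 1 (Q + N ≡ F (mod 10), carry-in 0) — take it ⇒ F=8.
Step 2. [col 1: Q + N ≡ F (mod 10)] several values work for Q in column 1 (Q + N ≡ F (mod 10), carry-in 0); try Q=6 ⇒ Q=6.
Step 3. [A] adding two 6-digit numbers gives at most 6+1 digits, and here it does — A is that final carry and must be 1 ⇒ A=1.
Step 4. [col 1: Q + N ≡ F (mod 10)] column 1: given Q=6, F=8, carry-in 0, and digits 1,6,8 already taken and all letters distinct, Q+N≡F (mod 10) forces N=2 ⇒ N=2.
Step 5. [col 2: L + M ≡ A (mod 10)] several values work for L in column 2 (L + M ≡ A (mod 10), carry-in 0); try L=4. So L=4.
Step 6. [col 2: L + M ≡ A (mod 10)] in column 2 we have L+M≡A with carry-in 0; given L=4, A=1 and digits 1,2,4,6,8 already taken and all letters distinct, that pins M to 7, so M=7.
Step 7. [col 3: I + L ≡ F (mod 10)] column 3 reads I+L+carry(1)=F with L=4, F=8; with digits 1,2,4,6,7,8 already taken and all letters distinct, the only value for I is 3. So I=3.
Step 8. [col 4: F + D ≡ F (mod 10)] in column 4 we have F+D≡F with carry-in 0; given F=8 and digits 1,2,3,4,6,7,8 already taken and all letters distinct, that pins D to 0 ⇒ D=0.
Step 9. [col 6: O + I ≡ I (mod 10)] from column 6 (I=3, carry-in 1, digits 0,1,2,3,4,6,7,8 already taken and all letters distinct): O must equal 9, so O=9.

Answer: A=1, D=0, F=8, I=3, L=4, M=7, N=2, O=9, Q=6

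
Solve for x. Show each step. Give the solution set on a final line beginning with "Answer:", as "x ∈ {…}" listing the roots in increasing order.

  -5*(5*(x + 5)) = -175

Step 1. [-5*(5*(x + 5)) = -175] divide by the outer -5, so div: 5*(x + 5) = 35.
Step 2. [5*(x + 5) = 35] 5·(inner) — divide through by 5. So div: x + 5 = 7.
Step 3. [x + 5 = 7] subtract 5: x sits inside (… + 5). So sub: x = 2.

Answer: x ∈ {2}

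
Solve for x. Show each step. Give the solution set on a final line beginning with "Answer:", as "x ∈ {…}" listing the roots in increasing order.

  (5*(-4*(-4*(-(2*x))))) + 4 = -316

Step 1. [(5*(-4*(-4*(-(2*x))))) + 4 = -316] subtract 4: x sits inside (… + 4) ⇒ sub: 5*(-4*(-4*(-(2*x)))) = -320.
Step 2. [5*(-4*(-4*(-(2*x)))) = -320] 5 out front; divide by 5. So div: -4*(-4*(-(2*x))) = -64.
Step 3. [-4*(-4*(-(2*x))) = -64] divide by the outer -4, so div: -4*(-(2*x)) = 16.
Step 4. [-4*(-(2*x)) = 16] LHS = -4·(…); ÷-4 both sides. So div: -(2*x) = -4.
Step 5. [-(2*x) = -4] LHS negated; negate both sides, so neg: 2*x = 4.
Step 6. [2*x = 4] 2·(inner) — divide through by 2 ⇒ div: x = 2.

Answer: x ∈ {2}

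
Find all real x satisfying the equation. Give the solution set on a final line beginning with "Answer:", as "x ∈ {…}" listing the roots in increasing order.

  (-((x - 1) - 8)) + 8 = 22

Step 1. [(-((x - 1) - 8)) + 8 = 22] the outer +8 inverts by subtracting 8 ⇒ sub: -((x - 1) - 8) = 14.
Step 2. [-((x - 1) - 8) = 14] leading − — multiply by −1, so neg: (x - 1) - 8 = -14.
Step 3. [(x - 1) - 8 = -14] add 8: x sits inside (… - 8). So sub: x - 1 = -6.
Step 4. [x - 1 = -6] the outer -1 inverts by adding 1 ⇒ sub: x = -5.

Answer: x ∈ {-5}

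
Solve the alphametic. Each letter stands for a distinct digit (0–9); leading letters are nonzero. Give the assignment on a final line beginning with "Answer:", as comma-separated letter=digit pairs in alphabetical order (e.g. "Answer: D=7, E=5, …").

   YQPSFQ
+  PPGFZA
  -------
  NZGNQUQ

Step 1. [col 1: Q + A ≡ Q (mod 10)] from column 1 (nothing yet, carry-in 0, all letters distinct, none taken yet): A must equal 0. So A=0.
Step 2. [N] the sum has 7 digits but both addends have 6; that extra leading digit N is the final carry, namely 1 ⇒ N=1.
Step 3. [col 1: Q + A ≡ Q (mod 10)] several values work for Q in column 1 (Q + A ≡ Q (mod 10), carry-in 0); try Q=5, so Q=5.
Step 4. [col 2: F + Z ≡ U (mod 10)] no forcing yet in column 2 (carry-in 0); Z=2 is free and consistent — try it, so Z=2.
Step 5. [col 2: F + Z ≡ U (mod 10)] no forcing yet in column 2 (carry-in 0); U=8 is free and consistent — try it. So U=8.
Step 6. [col 2: F + Z ≡ U (mod 10)] from column 2 (Z=2, U=8, carry-in 0, digits 0,1,2,5,8 already taken and all letters distinct): F must equal 6 ⇒ F=6.
Step 7. [col 3: S + F ≡ Q (mod 10)] column 3: given F=6, Q=5, carry-in 0, and digits 0,1,2,5,6,8 already taken and all letters distinct, S+F≡Q (mod 10) forces S=9. So S=9.
Step 8. [col 4: P + G ≡ N (mod 10)] column 4 (P + G ≡ N (mod 10), carry-in 1) doesn't pin G yet; pick G=3 and continue ⇒ G=3.
Step 9. [col 4: P + G ≡ N (mod 10)] from column 4 (G=3, N=1, carry-in 1, digits 0,1,2,3,5,6,8,9 already taken and all letters distinct): P must equal 7, so P=7.
Step 10. [col 6: Y + P ≡ Z (mod 10)] from column 6 (P=7, Z=2, carry-in 1, digits 0,1,2,3,5,6,7,8,9 already taken and all letters distinct): Y must equal 4 ⇒ Y=4.

Answer: A=0, F=6, G=3, N=1, P=7, Q=5, S=9, U=8, Y=4, Z=2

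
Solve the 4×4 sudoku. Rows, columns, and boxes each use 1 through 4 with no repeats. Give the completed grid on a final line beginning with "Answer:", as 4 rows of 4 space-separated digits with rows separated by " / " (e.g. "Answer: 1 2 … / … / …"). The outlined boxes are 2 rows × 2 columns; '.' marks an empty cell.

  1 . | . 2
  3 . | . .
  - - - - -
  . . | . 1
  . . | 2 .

Step 1. [r2c4∈{4}] r2c4 is down to just 4, so r2c4=4.
Step 2. [r3c3∈{3,4}] across col 3, 4 lands solely at r3c3, so r3c3=4.
Step 3. [r4c2∈{1,3,4}] row 4 places 1 nowhere but r4c2. So r4c2=1.
Step 4. [r3c1∈{2}] r3c1 has the single candidate 2, so r3c1=2.
Step 5. [r2c3∈{1}] only 1 remains possible at r2c3, so r2c3=1.
Step 6. [r2c2∈{2}] r2c2 is down to just 2 ⇒ r2c2=2.
Step 7. [r4c4∈{3}] nothing but 3 survives at r4c4, so r4c4=3.
Step 8. [r4c1∈{4}] r4c1 is down to just 4. So r4c1=4.
Step 9. [r1c2∈{4}] r1c2's peers cover all but 4, so r1c2=4.
Step 10. [r1c3∈{3}] r1c3 is down to just 3. So r1c3=3.
Step 11. [r3c2∈{3}] only 3 remains possible at r3c2. So r3c2=3.

Answer: 1 4 3 2 / 3 2 1 4 / 2 3 4 1 / 4 1 2 3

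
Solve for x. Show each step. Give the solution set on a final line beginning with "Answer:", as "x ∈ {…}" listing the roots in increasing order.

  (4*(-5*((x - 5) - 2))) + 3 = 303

Step 1. [(4*(-5*((x - 5) - 2))) + 3 = 303] peel the +3: subtract 3 from each side, so sub: 4*(-5*((x - 5) - 2)) = 300.
Step 2. [4*(-5*((x - 5) - 2)) = 300] 4 out front; divide by 4 ⇒ div: -5*((x - 5) - 2) = 75.
Step 3. [-5*((x - 5) - 2) = 75] -5 out front; divide by -5 ⇒ div: (x - 5) - 2 = -15.
Step 4. [(x - 5) - 2 = -15] peel the -2: add 2 from each side ⇒ sub: x - 5 = -13.
Step 5. [x - 5 = -13] 5 comes off first (add 5), so sub: x = -8.

Answer: x ∈ {-8}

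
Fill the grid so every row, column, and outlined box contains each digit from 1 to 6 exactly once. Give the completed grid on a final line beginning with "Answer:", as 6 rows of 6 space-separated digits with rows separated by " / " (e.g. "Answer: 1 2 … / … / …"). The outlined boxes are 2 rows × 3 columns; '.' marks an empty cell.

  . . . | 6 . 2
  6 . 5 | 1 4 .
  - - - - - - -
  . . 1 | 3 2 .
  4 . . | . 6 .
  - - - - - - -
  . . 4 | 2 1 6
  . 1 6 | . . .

Step 1. [r1c3∈{3}] only 3 remains possible at r1c3. So r1c3=3.
Step 2. [r3c1∈{5}] r3c1's peers cover all but 5, so r3c1=5.
Step 3. [r6c5∈{3,5}] col 5 places 3 nowhere but r6c5. So r6c5=3.
Step 4. [r6c4∈{4,5}] across col 4, 4 lands solely at r6c4 ⇒ r6c4=4.
Step 5. [r4c2∈{2,3}] r4c2 is the only open cell in row 4 admitting 3, so r4c2=3.
Step 6. [r4c4∈{5}] r4c4 is down to just 5, so r4c4=5.
Step 7. [r5c1∈{3}] r5c1 has the single candidate 3, so r5c1=3.
Step 8. [r1c2∈{4}] only 4 remains possible at r1c2. So r1c2=4.
Step 9. [r6c1∈{2}] only 2 remains possible at r6c1. So r6c1=2.
Step 10. [r2c6∈{3}] r2c6 has the single candidate 3. So r2c6=3.
Step 11. [r3c2∈{6}] nothing but 6 survives at r3c2 ⇒ r3c2=6.
Step 12. [r3c6∈{4}] nothing but 4 survives at r3c6 ⇒ r3c6=4.
Step 13. [r1c5∈{5}] r1c5's peers cover all but 5, so r1c5=5.
Step 14. [r5c2∈{5}] only 5 remains possible at r5c2. So r5c2=5.
Step 15. [r6c6∈{5}] r6c6 has the single candidate 5. So r6c6=5.
Step 16. [r4c3∈{2}] r4c3 has the single candidate 2. So r4c3=2.
Step 17. [r2c2∈{2}] r2c2 has the single candidate 2 ⇒ r2c2=2.
Step 18. [r1c1∈{1}] nothing but 1 survives at r1c1. So r1c1=1.
Step 19. [r4c6∈{1}] nothing but 1 survives at r4c6 ⇒ r4c6=1.

Answer: 1 4 3 6 5 2 / 6 2 5 1 4 3 / 5 6 1 3 2 4 / 4 3 2 5 6 1 / 3 5 4 2 1 6 / 2 1 6 4 3 5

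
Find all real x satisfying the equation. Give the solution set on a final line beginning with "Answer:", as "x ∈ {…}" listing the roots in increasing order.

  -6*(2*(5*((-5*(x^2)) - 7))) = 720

Step 1. [-6*(2*(5*((-5*(x^2)) - 7))) = 720] LHS = -6·(…); ÷-6 both sides, so div: 2*(5*((-5*(x^2)) - 7)) = -120.
Step 2. [2*(5*((-5*(x^2)) - 7)) = -120] 2·(inner) — divide through by 2, so div: 5*((-5*(x^2)) - 7) = -60.
Step 3. [5*((-5*(x^2)) - 7) = -60] 5 out front; divide by 5 ⇒ div: (-5*(x^2)) - 7 = -12.
Step 4. [(-5*(x^2)) - 7 = -12] peel the -7: add 7 from each side, so sub: -5*(x^2) = -5.
Step 5. [-5*(x^2) = -5] divide by the outer -5. So div: x^2 = 1.
Step 6. [x^2 = 1] √ both sides: 1 ≥ 0 gives two branches, so sqrt: x = 1 or -1.

Answer: x ∈ {-1, 1}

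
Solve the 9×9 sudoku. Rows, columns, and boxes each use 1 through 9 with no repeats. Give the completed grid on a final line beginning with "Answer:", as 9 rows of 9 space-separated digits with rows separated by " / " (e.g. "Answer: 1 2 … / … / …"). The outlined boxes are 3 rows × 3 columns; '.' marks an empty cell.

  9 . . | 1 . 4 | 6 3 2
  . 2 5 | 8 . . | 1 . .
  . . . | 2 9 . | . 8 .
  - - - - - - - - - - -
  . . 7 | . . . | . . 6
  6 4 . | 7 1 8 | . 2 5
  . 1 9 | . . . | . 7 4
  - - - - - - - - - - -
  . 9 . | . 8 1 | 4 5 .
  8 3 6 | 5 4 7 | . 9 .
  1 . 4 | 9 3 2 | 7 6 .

Step 1. [r5c3∈{3}] r5c3's peers cover all but 3. So r5c3=3.
Step 2. [r1c5∈{5,7}] r1c5 is the only open cell in row 1 admitting 5 ⇒ r1c5=5.
Step 3. [r1c2∈{7,8}] 7 has one home in row 1: r1c2. So r1c2=7.
Step 4. [r4c6∈{3,5,9}] across col 6, 9 lands solely at r4c6. So r4c6=9.
Step 5. [r6c6∈{3,5,6}] col 6 places 5 nowhere but r6c6 ⇒ r6c6=5.
Step 6. [r6c1∈{2}] r6c1 is down to just 2. So r6c1=2.
Step 7. [r2c5∈{6,7}] in col 5, 7 fits only at r2c5 ⇒ r2c5=7.
Step 8. [r3c1∈{3,4}] r3c1 is the only open cell in row 3 admitting 4 ⇒ r3c1=4.
Step 9. [r3c6∈{3,6}] 3 has one home in row 3: r3c6 ⇒ r3c6=3.
Step 10. [r6c7∈{3,8}] in row 6, 8 fits only at r6c7. So r6c7=8.
Step 11. [r6c4∈{3,6}] in row 6, 3 fits only at r6c4 ⇒ r6c4=3.
Step 12. [r9c2∈{5}] only 5 remains possible at r9c2. So r9c2=5.
Step 13. [r3c3∈{1}] r3c3 is down to just 1 ⇒ r3c3=1.
Step 14. [r7c4∈{6}] nothing but 6 survives at r7c4, so r7c4=6.
Step 15. [r4c8∈{1}] r4c8 is down to just 1. So r4c8=1.
Step 16. [r4c1∈{5}] r4c1's peers cover all but 5 ⇒ r4c1=5.
Step 17. [r8c7∈{2}] r8c7 has the single candidate 2, so r8c7=2.
Step 18. [r2c9∈{9}] nothing but 9 survives at r2c9. So r2c9=9.
Step 19. [r8c9∈{1}] r8c9's peers cover all but 1 ⇒ r8c9=1.
Step 20. [r6c5∈{6}] nothing but 6 survives at r6c5. So r6c5=6.
Step 21. [r3c7∈{5}] r3c7's peers cover all but 5 ⇒ r3c7=5.
Step 22. [r7c1∈{7}] r7c1's peers cover all but 7. So r7c1=7.
Step 23. [r4c5∈{2}] r4c5 is down to just 2, so r4c5=2.
Step 24. [r3c9∈{7}] r3c9 has the single candidate 7 ⇒ r3c9=7.
Step 25. [r2c8∈{4}] only 4 remains possible at r2c8, so r2c8=4.
Step 26. [r4c7∈{3}] r4c7's peers cover all but 3, so r4c7=3.
Step 27. [r2c1∈{3}] r2c1 has the single candidate 3 ⇒ r2c1=3.
Step 28. [r4c4∈{4}] nothing but 4 survives at r4c4, so r4c4=4.
Step 29. [r4c2∈{8}] r4c2's peers cover all but 8. So r4c2=8.
Step 30. [r7c9∈{3}] r7c9 is down to just 3 ⇒ r7c9=3.
Step 31. [r1c3∈{8}] r1c3 is down to just 8, so r1c3=8.
Step 32. [r9c9∈{8}] r9c9 has the single candidate 8, so r9c9=8.
Step 33. [r3c2∈{6}] only 6 remains possible at r3c2. So r3c2=6.
Step 34. [r7c3∈{2}] r7c3 has the single candidate 2 ⇒ r7c3=2.
Step 35. [r2c6∈{6}] only 6 remains possible at r2c6 ⇒ r2c6=6.
Step 36. [r5c7∈{9}] only 9 remains possible at r5c7. So r5c7=9.

Answer: 9 7 8 1 5 4 6 3 2 / 3 2 5 8 7 6 1 4 9 / 4 6 1 2 9 3 5 8 7 / 5 8 7 4 2 9 3 1 6 / 6 4 3 7 1 8 9 2 5 / 2 1 9 3 6 5 8 7 4 / 7 9 2 6 8 1 4 5 3 / 8 3 6 5 4 7 2 9 1 / 1 5 4 9 3 2 7 6 8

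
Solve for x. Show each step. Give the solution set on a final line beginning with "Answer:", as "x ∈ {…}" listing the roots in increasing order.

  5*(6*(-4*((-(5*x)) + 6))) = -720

Step 1. [5*(6*(-4*((-(5*x)) + 6))) = -720] leading coefficient 5: divide by 5, so div: 6*(-4*((-(5*x)) + 6)) = -144.
Step 2. [6*(-4*((-(5*x)) + 6)) = -144] LHS = 6·(…); ÷6 both sides. So div: -4*((-(5*x)) + 6) = -24.
Step 3. [-4*((-(5*x)) + 6) = -24] -4 out front; divide by -4. So div: (-(5*x)) + 6 = 6.
Step 4. [(-(5*x)) + 6 = 6] +6 is outermost — subtract 6 both sides ⇒ sub: -(5*x) = 0.
Step 5. [-(5*x) = 0] flip signs both sides, so neg: 5*x = 0.
Step 6. [5*x = 0] 5·(inner) — divide through by 5, so div: x = 0.

Answer: x ∈ {0}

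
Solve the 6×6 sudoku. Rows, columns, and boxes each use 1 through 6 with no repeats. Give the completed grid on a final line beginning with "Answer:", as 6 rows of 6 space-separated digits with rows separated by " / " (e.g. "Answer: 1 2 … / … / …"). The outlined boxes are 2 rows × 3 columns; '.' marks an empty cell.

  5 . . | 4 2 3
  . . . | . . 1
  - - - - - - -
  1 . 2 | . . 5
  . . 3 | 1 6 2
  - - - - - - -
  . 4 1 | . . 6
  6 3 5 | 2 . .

Step 1. [r1c3∈{6}] r1c3's peers cover all but 6 ⇒ r1c3=6.
Step 2. [r2c5∈{5}] r2c5 has the single candidate 5. So r2c5=5.
Step 3. [r5c5∈{3}] only 3 remains possible at r5c5, so r5c5=3.
Step 4. [r2c1∈{2,3,4}] 3 has one home in row 2: r2c1, so r2c1=3.
Step 5. [r6c6∈{4}] only 4 remains possible at r6c6 ⇒ r6c6=4.
Step 6. [r4c1∈{4}] r4c1 has the single candidate 4 ⇒ r4c1=4.
Step 7. [r2c2∈{2}] nothing but 2 survives at r2c2, so r2c2=2.
Step 8. [r4c2∈{5}] only 5 remains possible at r4c2 ⇒ r4c2=5.
Step 9. [r3c2∈{6}] r3c2 is down to just 6 ⇒ r3c2=6.
Step 10. [r6c5∈{1}] r6c5 is down to just 1. So r6c5=1.
Step 11. [r2c3∈{4}] r2c3 is down to just 4, so r2c3=4.
Step 12. [r2c4∈{6}] r2c4's peers cover all but 6 ⇒ r2c4=6.
Step 13. [r3c5∈{4}] r3c5 is down to just 4 ⇒ r3c5=4.
Step 14. [r5c4∈{5}] only 5 remains possible at r5c4 ⇒ r5c4=5.
Step 15. [r5c1∈{2}] r5c1 is down to just 2 ⇒ r5c1=2.
Step 16. [r3c4∈{3}] r3c4 is down to just 3. So r3c4=3.
Step 17. [r1c2∈{1}] r1c2 is down to just 1 ⇒ r1c2=1.

Answer: 5 1 6 4 2 3 / 3 2 4 6 5 1 / 1 6 2 3 4 5 / 4 5 3 1 6 2 / 2 4 1 5 3 6 / 6 3 5 2 1 4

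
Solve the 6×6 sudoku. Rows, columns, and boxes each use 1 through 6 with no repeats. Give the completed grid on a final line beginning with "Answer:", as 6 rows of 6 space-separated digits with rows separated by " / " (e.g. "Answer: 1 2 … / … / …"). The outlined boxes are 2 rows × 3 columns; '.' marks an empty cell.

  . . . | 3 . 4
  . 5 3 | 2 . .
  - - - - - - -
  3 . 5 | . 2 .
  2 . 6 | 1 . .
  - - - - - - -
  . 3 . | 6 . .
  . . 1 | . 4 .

Step 1. [r6c4∈{5}] r6c4 has the single candidate 5 ⇒ r6c4=5.
Step 2. [r1c5∈{1,5,6}] r1c5 is the only open cell in row 1 admitting 5, so r1c5=5.
Step 3. [r2c5∈{1,6}] col 5 places 6 nowhere but r2c5, so r2c5=6.
Step 4. [r3c2∈{1,4}] in row 3, 1 fits only at r3c2, so r3c2=1.
Step 5. [r2c1∈{1,4}] r2c1 is the only open cell in row 2 admitting 4 ⇒ r2c1=4.
Step 6. [r6c1∈{6}] only 6 remains possible at r6c1 ⇒ r6c1=6.
Step 7. [r6c2∈{2}] nothing but 2 survives at r6c2, so r6c2=2.
Step 8. [r6c6∈{3}] r6c6's peers cover all but 3. So r6c6=3.
Step 9. [r5c6∈{1,2}] across row 5, 2 lands solely at r5c6. So r5c6=2.
Step 10. [r1c2∈{6}] r1c2 has the single candidate 6 ⇒ r1c2=6.
Step 11. [r2c6∈{1}] nothing but 1 survives at r2c6. So r2c6=1.
Step 12. [r1c3∈{2}] only 2 remains possible at r1c3 ⇒ r1c3=2.
Step 13. [r3c6∈{6}] r3c6's peers cover all but 6. So r3c6=6.
Step 14. [r5c3∈{4}] r5c3 is down to just 4, so r5c3=4.
Step 15. [r3c4∈{4}] r3c4's peers cover all but 4, so r3c4=4.
Step 16. [r5c1∈{5}] r5c1 has the single candidate 5. So r5c1=5.
Step 17. [r5c5∈{1}] only 1 remains possible at r5c5. So r5c5=1.
Step 18. [r4c2∈{4}] r4c2 has the single candidate 4 ⇒ r4c2=4.
Step 19. [r1c1∈{1}] r1c1 is down to just 1. So r1c1=1.
Step 20. [r4c6∈{5}] r4c6 is down to just 5 ⇒ r4c6=5.
Step 21. [r4c5∈{3}] r4c5 has the single candidate 3 ⇒ r4c5=3.

Answer: 1 6 2 3 5 4 / 4 5 3 2 6 1 / 3 1 5 4 2 6 / 2 4 6 1 3 5 / 5 3 4 6 1 2 / 6 2 1 5 4 3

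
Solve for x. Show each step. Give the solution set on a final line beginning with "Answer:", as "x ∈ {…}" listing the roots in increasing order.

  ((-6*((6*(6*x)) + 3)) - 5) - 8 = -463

Step 1. [((-6*((6*(6*x)) + 3)) - 5) - 8 = -463] the outer -8 inverts by adding 8, so sub: (-6*((6*(6*x)) + 3)) - 5 = -455.
Step 2. [(-6*((6*(6*x)) + 3)) - 5 = -455] add 5: x sits inside (… - 5) ⇒ sub: -6*((6*(6*x)) + 3) = -450.
Step 3. [-6*((6*(6*x)) + 3) = -450] -6·(inner) — divide through by -6 ⇒ div: (6*(6*x)) + 3 = 75.
Step 4. [(6*(6*x)) + 3 = 75] subtract 3: x sits inside (… + 3) ⇒ sub: 6*(6*x) = 72.
Step 5. [6*(6*x) = 72] LHS = 6·(…); ÷6 both sides ⇒ div: 6*x = 12.
Step 6. [6*x = 12] leading coefficient 6: divide by 6. So div: x = 2.

Answer: x ∈ {2}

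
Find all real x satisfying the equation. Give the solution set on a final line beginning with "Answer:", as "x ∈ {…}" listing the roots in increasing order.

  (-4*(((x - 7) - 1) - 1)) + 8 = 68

Step 1. [(-4*(((x - 7) - 1) - 1)) + 8 = 68] -4 divides every term; factor it out ⇒ factor: (((x - 7) - 1) - 1) - 2 = -17.
Step 2. [(((x - 7) - 1) - 1) - 2 = -17] add 2: x sits inside (… - 2), so sub: ((x - 7) - 1) - 1 = -15.
Step 3. [((x - 7) - 1) - 1 = -15] -1 is outermost — add 1 both sides ⇒ sub: (x - 7) - 1 = -14.
Step 4. [(x - 7) - 1 = -14] the outer -1 inverts by adding 1 ⇒ sub: x - 7 = -13.
Step 5. [x - 7 = -13] the outer -7 inverts by adding 7. So sub: x = -6.

Answer: x ∈ {-6}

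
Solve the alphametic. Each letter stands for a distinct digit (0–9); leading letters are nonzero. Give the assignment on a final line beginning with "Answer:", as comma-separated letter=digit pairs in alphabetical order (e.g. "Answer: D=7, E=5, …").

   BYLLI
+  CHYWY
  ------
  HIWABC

Step 1. [col 1: I + Y ≡ C (mod 10)] several values work for I in column 1 (I + Y ≡ C (mod 10), carry-in 0); try I=4. So I=4.
Step 2. [H] the sum has 6 digits but both addends have 5; that extra leading digit H is the final carry, namely 1, so H=1.
Step 3. [col 1: I + Y ≡ C (mod 10)] Y=2 is one option consistent with column 1 (I + Y ≡ C (mod 10), carry-in 0) — take it ⇒ Y=2.
Step 4. [col 1: I + Y ≡ C (mod 10)] from column 1 (I=4, Y=2, carry-in 0, digits 1,2,4 already taken and all letters distinct): C must equal 6. So C=6.
Step 5. [col 2: L + W ≡ B (mod 10)] several values work for B in column 2 (L + W ≡ B (mod 10), carry-in 0); try B=8, so B=8.
Step 6. [col 2: L + W ≡ B (mod 10)] column 2 (L + W ≡ B (mod 10), carry-in 0) doesn't pin W yet; pick W=3 and continue, so W=3.
Step 7. [col 2: L + W ≡ B (mod 10)] column 2 reads L+W+carry(0)=B with W=3, B=8; with digits 1,2,3,4,6,8 already taken and all letters distinct, the only value for L is 5. So L=5.
Step 8. [col 3: L + Y ≡ A (mod 10)] from column 3 (L=5, Y=2, carry-in 0, digits 1,2,3,4,5,6,8 already taken and all letters distinct): A must equal 7 ⇒ A=7.

Answer: A=7, B=8, C=6, H=1, I=4, L=5, W=3, Y=2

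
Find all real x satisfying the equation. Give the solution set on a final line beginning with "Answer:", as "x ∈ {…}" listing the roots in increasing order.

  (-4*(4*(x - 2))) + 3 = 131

Step 1. [(-4*(4*(x - 2))) + 3 = 131] +3 is outermost — subtract 3 both sides ⇒ sub: -4*(4*(x - 2)) = 128.
Step 2. [-4*(4*(x - 2)) = 128] divide by the outer -4, so div: 4*(x - 2) = -32.
Step 3. [4*(x - 2) = -32] 4 out front; divide by 4, so div: x - 2 = -8.
Step 4. [x - 2 = -8] the outer -2 inverts by adding 2 ⇒ sub: x = -6.

Answer: x ∈ {-6}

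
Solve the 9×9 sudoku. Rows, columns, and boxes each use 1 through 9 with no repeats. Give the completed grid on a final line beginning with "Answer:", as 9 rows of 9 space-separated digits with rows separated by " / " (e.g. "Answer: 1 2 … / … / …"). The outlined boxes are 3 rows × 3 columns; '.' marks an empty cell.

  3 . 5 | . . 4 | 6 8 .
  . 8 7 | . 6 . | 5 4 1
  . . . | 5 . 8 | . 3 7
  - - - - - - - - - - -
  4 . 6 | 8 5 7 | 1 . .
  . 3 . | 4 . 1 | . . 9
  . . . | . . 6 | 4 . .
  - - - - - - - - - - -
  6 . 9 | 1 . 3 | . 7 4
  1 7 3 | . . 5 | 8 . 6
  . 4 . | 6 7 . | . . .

Step 1. [r5c5∈{2}] r5c5's peers cover all but 2 ⇒ r5c5=2.
Step 2. [r7c7∈{2}] r7c7's peers cover all but 2 ⇒ r7c7=2.
Step 3. [r6c1∈{2,5,7,8,9}] 7 has one home in row 6: r6c1, so r6c1=7.
Step 4. [r4c2∈{2,9}] in row 4, 9 fits only at r4c2. So r4c2=9.
Step 5. [r8c4∈{2,9}] in row 8, 2 fits only at r8c4, so r8c4=2.
Step 6. [r6c9∈{2,3,5,8}] col 9 places 8 nowhere but r6c9, so r6c9=8.
Step 7. [r9c6∈{9}] r9c6 is down to just 9. So r9c6=9.
Step 8. [r9c9∈{3,5}] across col 9, 5 lands solely at r9c9, so r9c9=5.
Step 9. [r5c1∈{5,8}] across col 1, 5 lands solely at r5c1. So r5c1=5.
Step 10. [r9c1∈{2,8}] across col 1, 8 lands solely at r9c1. So r9c1=8.
Step 11. [r3c7∈{9}] only 9 remains possible at r3c7 ⇒ r3c7=9.
Step 12. [r3c1∈{2}] r3c1's peers cover all but 2 ⇒ r3c1=2.
Step 13. [r1c2∈{1}] r1c2 has the single candidate 1, so r1c2=1.
Step 14. [r1c5∈{9}] only 9 remains possible at r1c5, so r1c5=9.
Step 15. [r4c8∈{2}] only 2 remains possible at r4c8. So r4c8=2.
Step 16. [r9c3∈{2}] only 2 remains possible at r9c3. So r9c3=2.
Step 17. [r6c4∈{3,9}] in row 6, 9 fits only at r6c4 ⇒ r6c4=9.
Step 18. [r3c3∈{4}] nothing but 4 survives at r3c3. So r3c3=4.
Step 19. [r8c5∈{4}] r8c5's peers cover all but 4, so r8c5=4.
Step 20. [r2c1∈{9}] r2c1 is down to just 9. So r2c1=9.
Step 21. [r6c5∈{3}] r6c5 is down to just 3, so r6c5=3.
Step 22. [r1c9∈{2}] r1c9's peers cover all but 2 ⇒ r1c9=2.
Step 23. [r6c2∈{2}] only 2 remains possible at r6c2. So r6c2=2.
Step 24. [r9c7∈{3}] r9c7 is down to just 3 ⇒ r9c7=3.
Step 25. [r7c2∈{5}] r7c2's peers cover all but 5, so r7c2=5.
Step 26. [r6c3∈{1}] r6c3's peers cover all but 1, so r6c3=1.
Step 27. [r2c4∈{3}] only 3 remains possible at r2c4. So r2c4=3.
Step 28. [r7c5∈{8}] r7c5 is down to just 8, so r7c5=8.
Step 29. [r5c3∈{8}] r5c3's peers cover all but 8, so r5c3=8.
Step 30. [r9c8∈{1}] r9c8 is down to just 1 ⇒ r9c8=1.
Step 31. [r6c8∈{5}] r6c8 has the single candidate 5, so r6c8=5.
Step 32. [r5c7∈{7}] r5c7 has the single candidate 7. So r5c7=7.
Step 33. [r3c5∈{1}] r3c5 is down to just 1, so r3c5=1.
Step 34. [r1c4∈{7}] r1c4 is down to just 7 ⇒ r1c4=7.
Step 35. [r5c8∈{6}] r5c8's peers cover all but 6, so r5c8=6.
Step 36. [r2c6∈{2}] r2c6's peers cover all but 2 ⇒ r2c6=2.
Step 37. [r4c9∈{3}] r4c9's peers cover all but 3. So r4c9=3.
Step 38. [r8c8∈{9}] only 9 remains possible at r8c8 ⇒ r8c8=9.
Step 39. [r3c2∈{6}] r3c2 is down to just 6 ⇒ r3c2=6.

Answer: 3 1 5 7 9 4 6 8 2 / 9 8 7 3 6 2 5 4 1 / 2 6 4 5 1 8 9 3 7 / 4 9 6 8 5 7 1 2 3 / 5 3 8 4 2 1 7 6 9 / 7 2 1 9 3 6 4 5 8 / 6 5 9 1 8 3 2 7 4 / 1 7 3 2 4 5 8 9 6 / 8 4 2 6 7 9 3 1 5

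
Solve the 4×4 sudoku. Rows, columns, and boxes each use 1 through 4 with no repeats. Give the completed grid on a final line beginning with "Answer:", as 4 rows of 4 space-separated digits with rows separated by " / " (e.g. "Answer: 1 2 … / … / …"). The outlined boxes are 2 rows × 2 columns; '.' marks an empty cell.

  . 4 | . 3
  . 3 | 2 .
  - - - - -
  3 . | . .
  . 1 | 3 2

Step 1. [r1c3∈{1}] r1c3 is down to just 1, so r1c3=1.
Step 2. [r3c4∈{1,4}] 1 has one home in row 3: r3c4. So r3c4=1.
Step 3. [r3c2∈{2}] r3c2 has the single candidate 2, so r3c2=2.
Step 4. [r3c3∈{4}] r3c3 is down to just 4 ⇒ r3c3=4.
Step 5. [r4c1∈{4}] only 4 remains possible at r4c1, so r4c1=4.
Step 6. [r1c1∈{2}] r1c1 has the single candidate 2, so r1c1=2.
Step 7. [r2c4∈{4}] only 4 remains possible at r2c4, so r2c4=4.
Step 8. [r2c1∈{1}] r2c1 has the single candidate 1, so r2c1=1.

Answer: 2 4 1 3 / 1 3 2 4 / 3 2 4 1 / 4 1 3 2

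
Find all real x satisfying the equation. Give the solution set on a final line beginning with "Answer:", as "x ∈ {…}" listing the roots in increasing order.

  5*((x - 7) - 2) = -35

Step 1. [5*((x - 7) - 2) = -35] 5 out front; divide by 5, so div: (x - 7) - 2 = -7.
Step 2. [(x - 7) - 2 = -7] the outer -2 inverts by adding 2 ⇒ sub: x - 7 = -5.
Step 3. [x - 7 = -5] add 7: x sits inside (… - 7), so sub: x = 2.

Answer: x ∈ {2}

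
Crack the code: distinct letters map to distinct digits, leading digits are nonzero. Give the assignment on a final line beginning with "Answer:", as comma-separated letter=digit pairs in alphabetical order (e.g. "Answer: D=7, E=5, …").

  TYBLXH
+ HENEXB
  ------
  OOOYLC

Step 1. [col 1: H + B ≡ C (mod 10)] column 1 (H + B ≡ C (mod 10), carry-in 0) doesn't pin H yet; pick H=2 and continue. So H=2.
Step 2. [col 1: H + B ≡ C (mod 10)] column 1 (H + B ≡ C (mod 10), carry-in 0) doesn't pin B yet; pick B=1 and continue, so B=1.
Step 3. [col 1: H + B ≡ C (mod 10)] from column 1 (H=2, B=1, carry-in 0, digits 1,2 already taken and all letters distinct): C must equal 3. So C=3.
Step 4. [col 2: X + X ≡ L (mod 10)] X=5 is one option consistent with column 2 (X + X ≡ L (mod 10), carry-in 0) — take it ⇒ X=5.
Step 5. [col 2: X + X ≡ L (mod 10)] column 2: given X=5, carry-in 0, and digits 1,2,3,5 already taken and all letters distinct, X+X≡L (mod 10) forces L=0, so L=0.
Step 6. [col 3: L + E ≡ Y (mod 10)] E=8 is one option consistent with column 3 (L + E ≡ Y (mod 10), carry-in 1) — take it, so E=8.
Step 7. [col 3: L + E ≡ Y (mod 10)] column 3: given L=0, E=8, carry-in 1, and digits 0,1,2,3,5,8 already taken and all letters distinct, L+E≡Y (mod 10) forces Y=9 ⇒ Y=9.
Step 8. [col 4: B + N ≡ O (mod 10)] column 4 reads B+N+carry(0)=O with B=1; with digits 0,1,2,3,5,8,9 already taken and all letters distinct, the only value for O is 7. So O=7.
Step 9. [col 4: B + N ≡ O (mod 10)] column 4 reads B+N+carry(0)=O with B=1, O=7; with digits 0,1,2,3,5,7,8,9 already taken and all letters distinct, the only value for N is 6, so N=6.
Step 10. [col 6: T + H ≡ O (mod 10)] column 6 reads T+H+carry(1)=O with H=2, O=7; with digits 0,1,2,3,5,6,7,8,9 already taken and all letters distinct, the only value for T is 4 ⇒ T=4.

Answer: B=1, C=3, E=8, H=2, L=0, N=6, O=7, T=4, X=5, Y=9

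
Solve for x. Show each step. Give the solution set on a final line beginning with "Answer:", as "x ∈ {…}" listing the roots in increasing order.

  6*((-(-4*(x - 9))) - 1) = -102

Step 1. [6*((-(-4*(x - 9))) - 1) = -102] leading coefficient 6: divide by 6, so div: (-(-4*(x - 9))) - 1 = -17.
Step 2. [(-(-4*(x - 9))) - 1 = -17] 1 comes off first (add 1), so sub: -(-4*(x - 9)) = -16.
Step 3. [-(-4*(x - 9)) = -16] LHS negated; negate both sides. So neg: -4*(x - 9) = 16.
Step 4. [-4*(x - 9) = 16] -4 out front; divide by -4. So div: x - 9 = -4.
Step 5. [x - 9 = -4] 9 comes off first (add 9), so sub: x = 5.

Answer: x ∈ {5}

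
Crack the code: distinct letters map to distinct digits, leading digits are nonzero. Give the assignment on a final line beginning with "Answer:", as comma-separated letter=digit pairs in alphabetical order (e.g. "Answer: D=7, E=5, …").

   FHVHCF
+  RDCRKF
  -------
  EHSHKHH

Step 1. [col 1: F + F ≡ H (mod 10)] no forcing yet in column 1 (carry-in 0); F=6 is free and consistent — try it. So F=6.
Step 2. [col 1: F + F ≡ H (mod 10)] column 1 reads F+F+carry(0)=H with F=6; with digits 6 already taken and all letters distinct, the only value for H is 2, so H=2.
Step 3. [E] E is the leading digit of a 7-digit sum of two 6-digit numbers; the final carry is exactly 1. So E=1.
Step 4. [col 2: C + K ≡ H (mod 10)] several values work for K in column 2 (C + K ≡ H (mod 10), carry-in 1); try K=8, so K=8.
Step 5. [col 2: C + K ≡ H (mod 10)] column 2 reads C+K+carry(1)=H with K=8, H=2; with digits 1,2,6,8 already taken and all letters distinct, the only value for C is 3 ⇒ C=3.
Step 6. [col 3: H + R ≡ K (mod 10)] from column 3 (H=2, K=8, carry-in 1, digits 1,2,3,6,8 already taken and all letters distinct): R must equal 5 ⇒ R=5.
Step 7. [col 4: V + C ≡ H (mod 10)] column 4: given C=3, H=2, carry-in 0, and digits 1,2,3,5,6,8 already taken and all letters distinct, V+C≡H (mod 10) forces V=9 ⇒ V=9.
Step 8. [col 5: H + D ≡ S (mod 10)] several values work for D in column 5 (H + D ≡ S (mod 10), carry-in 1); try D=7 ⇒ D=7.
Step 9. [col 5: H + D ≡ S (mod 10)] column 5 reads H+D+carry(1)=S with H=2, D=7; with digits 1,2,3,5,6,7,8,9 already taken and all letters distinct, the only value for S is 0, so S=0.

Answer: C=3, D=7, E=1, F=6, H=2, K=8, R=5, S=0, V=9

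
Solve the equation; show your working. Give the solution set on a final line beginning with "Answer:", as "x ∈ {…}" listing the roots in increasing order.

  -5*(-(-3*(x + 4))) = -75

Step 1. [-5*(-(-3*(x + 4))) = -75] LHS = -5·(…); ÷-5 both sides, so div: -(-3*(x + 4)) = 15.
Step 2. [-(-3*(x + 4)) = 15] leading − — multiply by −1, so neg: -3*(x + 4) = -15.
Step 3. [-3*(x + 4) = -15] LHS = -3·(…); ÷-3 both sides. So div: x + 4 = 5.
Step 4. [x + 4 = 5] the outer +4 inverts by subtracting 4, so sub: x = 1.

Answer: x ∈ {1}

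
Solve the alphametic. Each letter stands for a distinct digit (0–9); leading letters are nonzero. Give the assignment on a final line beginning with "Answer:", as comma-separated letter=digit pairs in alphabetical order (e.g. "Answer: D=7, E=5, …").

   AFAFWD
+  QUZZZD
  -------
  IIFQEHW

Step 1. [I] I is the leading digit of a 7-digit sum of two 6-digit numbers; the final carry is exactly 1. So I=1.
Step 2. [col 1: D + D ≡ W (mod 10)] no forcing yet in column 1 (carry-in 0); W=6 is free and consistent — try it, so W=6.
Step 3. [col 1: D + D ≡ W (mod 10)] several values work for D in column 1 (D + D ≡ W (mod 10), carry-in 0); try D=8, so D=8.
Step 4. [col 2: W + Z ≡ H (mod 10)] H=2 is one option consistent with column 2 (W + Z ≡ H (mod 10), carry-in 1) — take it ⇒ H=2.
Step 5. [col 2: W + Z ≡ H (mod 10)] from column 2 (W=6, H=2, carry-in 1, digits 1,2,6,8 already taken and all letters distinct): Z must equal 5, so Z=5.
Step 6. [col 3: F + Z ≡ E (mod 10)] column 3 (F + Z ≡ E (mod 10), carry-in 1) doesn't pin F yet; pick F=4 and continue, so F=4.
Step 7. [col 3: F + Z ≡ E (mod 10)] in column 3 we have F+Z≡E with carry-in 1; given F=4, Z=5 and digits 1,2,4,5,6,8 already taken and all letters distinct, that pins E to 0 ⇒ E=0.
Step 8. [col 4: A + Z ≡ Q (mod 10)] column 4 (A + Z ≡ Q (mod 10), carry-in 1) doesn't pin A yet; pick A=7 and continue, so A=7.
Step 9. [col 4: A + Z ≡ Q (mod 10)] column 4 reads A+Z+carry(1)=Q with A=7, Z=5; with digits 0,1,2,4,5,6,7,8 already taken and all letters distinct, the only value for Q is 3. So Q=3.
Step 10. [col 5: F + U ≡ F (mod 10)] column 5: given F=4, carry-in 1, and digits 0,1,2,3,4,5,6,7,8 already taken and all letters distinct, F+U≡F (mod 10) forces U=9. So U=9.

Answer: A=7, D=8, E=0, F=4, H=2, I=1, Q=3, U=9, W=6, Z=5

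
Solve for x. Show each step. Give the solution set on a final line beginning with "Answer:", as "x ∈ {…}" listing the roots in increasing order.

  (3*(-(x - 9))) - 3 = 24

Step 1. [(3*(-(x - 9))) - 3 = 24] 3 divides every term; factor it out ⇒ factor: (-(x - 9)) - 1 = 8.
Step 2. [(-(x - 9)) - 1 = 8] -1 is outermost — add 1 both sides ⇒ sub: -(x - 9) = 9.
Step 3. [-(x - 9) = 9] flip signs both sides. So neg: x - 9 = -9.
Step 4. [x - 9 = -9] the outer -9 inverts by adding 9 ⇒ sub: x = 0.

Answer: x ∈ {0}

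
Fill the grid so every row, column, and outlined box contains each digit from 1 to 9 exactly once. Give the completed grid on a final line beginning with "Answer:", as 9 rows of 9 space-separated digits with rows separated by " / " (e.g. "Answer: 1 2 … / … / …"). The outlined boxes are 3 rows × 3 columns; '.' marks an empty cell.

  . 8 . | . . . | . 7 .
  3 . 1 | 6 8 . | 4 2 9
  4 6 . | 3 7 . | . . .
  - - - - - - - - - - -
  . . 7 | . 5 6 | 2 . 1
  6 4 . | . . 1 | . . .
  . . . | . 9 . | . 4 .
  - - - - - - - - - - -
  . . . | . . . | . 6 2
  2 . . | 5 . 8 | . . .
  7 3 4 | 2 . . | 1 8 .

Step 1. [r4c8∈{3,9}] 3 has one home in row 4: r4c8. So r4c8=3.
Step 2. [r8c8∈{9}] r8c8 is down to just 9, so r8c8=9.
Step 3. [r5c8∈{5}] r5c8 is down to just 5 ⇒ r5c8=5.
Step 4. [r6c2∈{1,2,5}] col 2 places 2 nowhere but r6c2 ⇒ r6c2=2.
Step 5. [r9c6∈{9}] r9c6 has the single candidate 9, so r9c6=9.
Step 6. [r3c3∈{2,5,9}] row 3 places 9 nowhere but r3c3, so r3c3=9.
Step 7. [r1c1∈{5}] r1c1's peers cover all but 5 ⇒ r1c1=5.
Step 8. [r7c2∈{1,5,9}] in col 2, 5 fits only at r7c2 ⇒ r7c2=5.
Step 9. [r4c4∈{4,8}] 4 has one home in row 4: r4c4. So r4c4=4.
Step 10. [r4c1∈{8,9}] 8 has one home in row 4: r4c1 ⇒ r4c1=8.
Step 11. [r3c6∈{2,5}] 2 has one home in row 3: r3c6. So r3c6=2.
Step 12. [r8c9∈{3,4,7}] in col 9, 4 fits only at r8c9, so r8c9=4.
Step 13. [r8c7∈{3,7}] row 8 places 7 nowhere but r8c7, so r8c7=7.
Step 14. [r8c5∈{1,3,6}] in row 8, 3 fits only at r8c5, so r8c5=3.
Step 15. [r3c7∈{5,8}] across col 7, 5 lands solely at r3c7, so r3c7=5.
Step 16. [r6c6∈{3,7}] 3 has one home in col 6: r6c6. So r6c6=3.
Step 17. [r1c9∈{3,6}] 3 has one home in col 9: r1c9 ⇒ r1c9=3.
Step 18. [r6c9∈{6,7,8}] 6 has one home in col 9: r6c9. So r6c9=6.
Step 19. [r6c4∈{7,8}] across row 6, 7 lands solely at r6c4, so r6c4=7.
Step 20. [r7c4∈{1}] r7c4 is down to just 1 ⇒ r7c4=1.
Step 21. [r7c5∈{4}] r7c5 has the single candidate 4. So r7c5=4.
Step 22. [r6c7∈{8}] nothing but 8 survives at r6c7 ⇒ r6c7=8.
Step 23. [r1c3∈{2}] r1c3's peers cover all but 2 ⇒ r1c3=2.
Step 24. [r1c5∈{1}] only 1 remains possible at r1c5 ⇒ r1c5=1.
Step 25. [r2c6∈{5}] only 5 remains possible at r2c6, so r2c6=5.
Step 26. [r7c3∈{8}] r7c3 has the single candidate 8 ⇒ r7c3=8.
Step 27. [r5c5∈{2}] nothing but 2 survives at r5c5, so r5c5=2.
Step 28. [r5c3∈{3}] r5c3 has the single candidate 3, so r5c3=3.
Step 29. [r8c2∈{1}] nothing but 1 survives at r8c2 ⇒ r8c2=1.
Step 30. [r4c2∈{9}] r4c2 is down to just 9, so r4c2=9.
Step 31. [r1c4∈{9}] r1c4's peers cover all but 9, so r1c4=9.
Step 32. [r2c2∈{7}] only 7 remains possible at r2c2 ⇒ r2c2=7.
Step 33. [r6c3∈{5}] nothing but 5 survives at r6c3. So r6c3=5.
Step 34. [r5c9∈{7}] only 7 remains possible at r5c9. So r5c9=7.
Step 35. [r5c4∈{8}] r5c4 has the single candidate 8 ⇒ r5c4=8.
Step 36. [r3c9∈{8}] r3c9 has the single candidate 8. So r3c9=8.
Step 37. [r9c9∈{5}] only 5 remains possible at r9c9 ⇒ r9c9=5.
Step 38. [r1c6∈{4}] nothing but 4 survives at r1c6, so r1c6=4.
Step 39. [r7c6∈{7}] r7c6's peers cover all but 7, so r7c6=7.
Step 40. [r6c1∈{1}] nothing but 1 survives at r6c1, so r6c1=1.
Step 41. [r7c1∈{9}] only 9 remains possible at r7c1, so r7c1=9.
Step 42. [r8c3∈{6}] r8c3 is down to just 6, so r8c3=6.
Step 43. [r9c5∈{6}] r9c5 is down to just 6. So r9c5=6.
Step 44. [r1c7∈{6}] r1c7 has the single candidate 6 ⇒ r1c7=6.
Step 45. [r5c7∈{9}] r5c7 has the single candidate 9 ⇒ r5c7=9.
Step 46. [r7c7∈{3}] r7c7 has the single candidate 3. So r7c7=3.
Step 47. [r3c8∈{1}] r3c8's peers cover all but 1, so r3c8=1.

Answer: 5 8 2 9 1 4 6 7 3 / 3 7 1 6 8 5 4 2 9 / 4 6 9 3 7 2 5 1 8 / 8 9 7 4 5 6 2 3 1 / 6 4 3 8 2 1 9 5 7 / 1 2 5 7 9 3 8 4 6 / 9 5 8 1 4 7 3 6 2 / 2 1 6 5 3 8 7 9 4 / 7 3 4 2 6 9 1 8 5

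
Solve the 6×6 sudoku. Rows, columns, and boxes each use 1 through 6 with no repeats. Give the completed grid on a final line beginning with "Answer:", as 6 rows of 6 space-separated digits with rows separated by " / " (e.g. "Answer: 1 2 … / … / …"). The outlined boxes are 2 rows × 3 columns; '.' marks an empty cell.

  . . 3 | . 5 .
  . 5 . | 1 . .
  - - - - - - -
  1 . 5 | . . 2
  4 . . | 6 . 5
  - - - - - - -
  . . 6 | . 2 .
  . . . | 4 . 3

Step 1. [r1c2∈{1,2,4,6}] r1c2 is the only open cell in row 1 admitting 1 ⇒ r1c2=1.
Step 2. [r2c5∈{3,4,6}] 3 has one home in row 2: r2c5, so r2c5=3.
Step 3. [r4c2∈{2,3}] in row 4, 3 fits only at r4c2, so r4c2=3.
Step 4. [r4c3∈{2}] r4c3 is down to just 2. So r4c3=2.
Step 5. [r2c1∈{2,6}] across row 2, 2 lands solely at r2c1 ⇒ r2c1=2.
Step 6. [r2c6∈{4,6}] row 2 places 6 nowhere but r2c6, so r2c6=6.
Step 7. [r5c4∈{5}] r5c4 has the single candidate 5 ⇒ r5c4=5.
Step 8. [r5c6∈{1}] r5c6's peers cover all but 1. So r5c6=1.
Step 9. [r6c3∈{1}] r6c3 is down to just 1 ⇒ r6c3=1.
Step 10. [r4c5∈{1}] r4c5 is down to just 1. So r4c5=1.
Step 11. [r3c2∈{6}] only 6 remains possible at r3c2. So r3c2=6.
Step 12. [r5c2∈{4}] r5c2's peers cover all but 4. So r5c2=4.
Step 13. [r1c1∈{6}] r1c1's peers cover all but 6, so r1c1=6.
Step 14. [r1c6∈{4}] r1c6's peers cover all but 4, so r1c6=4.
Step 15. [r6c2∈{2}] nothing but 2 survives at r6c2 ⇒ r6c2=2.
Step 16. [r1c4∈{2}] r1c4 has the single candidate 2. So r1c4=2.
Step 17. [r5c1∈{3}] nothing but 3 survives at r5c1. So r5c1=3.
Step 18. [r2c3∈{4}] r2c3 has the single candidate 4, so r2c3=4.
Step 19. [r3c5∈{4}] r3c5 has the single candidate 4, so r3c5=4.
Step 20. [r6c5∈{6}] r6c5 is down to just 6, so r6c5=6.
Step 21. [r6c1∈{5}] nothing but 5 survives at r6c1, so r6c1=5.
Step 22. [r3c4∈{3}] r3c4's peers cover all but 3. So r3c4=3.

Answer: 6 1 3 2 5 4 / 2 5 4 1 3 6 / 1 6 5 3 4 2 / 4 3 2 6 1 5 / 3 4 6 5 2 1 / 5 2 1 4 6 3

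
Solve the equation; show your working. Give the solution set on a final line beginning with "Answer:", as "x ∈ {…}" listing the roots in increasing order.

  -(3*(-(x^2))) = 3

Step 1. [-(3*(-(x^2))) = 3] flip signs both sides. So neg: 3*(-(x^2)) = -3.
Step 2. [3*(-(x^2)) = -3] divide by the outer 3. So div: -(x^2) = -1.
Step 3. [-(x^2) = -1] leading − — multiply by −1 ⇒ neg: x^2 = 1.
Step 4. [x^2 = 1] √ both sides: 1 ≥ 0 gives two branches ⇒ sqrt: x = 1 or -1.

Answer: x ∈ {-1, 1}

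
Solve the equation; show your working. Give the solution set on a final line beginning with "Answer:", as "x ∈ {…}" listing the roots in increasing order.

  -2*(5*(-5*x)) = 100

Step 1. [-2*(5*(-5*x)) = 100] divide by the outer -2, so div: 5*(-5*x) = -50.
Step 2. [5*(-5*x) = -50] leading coefficient 5: divide by 5. So div: -5*x = -10.
Step 3. [-5*x = -10] -5 out front; divide by -5 ⇒ div: x = 2.

Answer: x ∈ {2}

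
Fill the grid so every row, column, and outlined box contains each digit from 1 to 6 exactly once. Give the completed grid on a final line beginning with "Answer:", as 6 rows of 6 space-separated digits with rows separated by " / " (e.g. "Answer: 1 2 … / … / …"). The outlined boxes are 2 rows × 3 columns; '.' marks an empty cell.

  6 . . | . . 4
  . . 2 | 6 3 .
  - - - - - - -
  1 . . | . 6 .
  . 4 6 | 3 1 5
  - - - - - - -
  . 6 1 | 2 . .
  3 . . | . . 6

Step 1. [r6c3∈{4,5}] 4 has one home in col 3: r6c3 ⇒ r6c3=4.
Step 2. [r6c5∈{5}] only 5 remains possible at r6c5, so r6c5=5.
Step 3. [r1c4∈{1,5}] 5 has one home in col 4: r1c4 ⇒ r1c4=5.
Step 4. [r1c3∈{3}] r1c3 has the single candidate 3 ⇒ r1c3=3.
Step 5. [r3c2∈{2,3,5}] 3 has one home in row 3: r3c2, so r3c2=3.
Step 6. [r2c2∈{1,5}] across col 2, 5 lands solely at r2c2, so r2c2=5.
Step 7. [r3c6∈{2}] r3c6's peers cover all but 2. So r3c6=2.
Step 8. [r1c2∈{1}] r1c2's peers cover all but 1 ⇒ r1c2=1.
Step 9. [r3c3∈{5}] r3c3 has the single candidate 5. So r3c3=5.
Step 10. [r4c1∈{2}] r4c1 is down to just 2. So r4c1=2.
Step 11. [r5c6∈{3}] only 3 remains possible at r5c6, so r5c6=3.
Step 12. [r6c4∈{1}] nothing but 1 survives at r6c4. So r6c4=1.
Step 13. [r6c2∈{2}] r6c2 is down to just 2 ⇒ r6c2=2.
Step 14. [r3c4∈{4}] only 4 remains possible at r3c4, so r3c4=4.
Step 15. [r2c1∈{4}] nothing but 4 survives at r2c1 ⇒ r2c1=4.
Step 16. [r5c1∈{5}] r5c1 has the single candidate 5. So r5c1=5.
Step 17. [r1c5∈{2}] nothing but 2 survives at r1c5, so r1c5=2.
Step 18. [r2c6∈{1}] only 1 remains possible at r2c6 ⇒ r2c6=1.
Step 19. [r5c5∈{4}] only 4 remains possible at r5c5. So r5c5=4.

Answer: 6 1 3 5 2 4 / 4 5 2 6 3 1 / 1 3 5 4 6 2 / 2 4 6 3 1 5 / 5 6 1 2 4 3 / 3 2 4 1 5 6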